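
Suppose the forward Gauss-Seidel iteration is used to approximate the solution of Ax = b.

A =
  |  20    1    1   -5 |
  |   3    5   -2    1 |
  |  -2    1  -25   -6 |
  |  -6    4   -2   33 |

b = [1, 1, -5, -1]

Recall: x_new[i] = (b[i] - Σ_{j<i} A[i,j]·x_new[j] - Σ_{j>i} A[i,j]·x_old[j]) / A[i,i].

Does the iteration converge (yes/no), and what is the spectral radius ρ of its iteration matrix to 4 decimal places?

yes, ρ = 0.2236

Split A = D + L + U, D = diag(20, 5, -25, 33).
GS T = -(D+L)⁻¹U: row 0 first, T[0,3] = -(-5)/(20) = +0.2500; later rows by forward substitution.
  T[0,:] = [+0.0000 -0.0500 -0.0500 +0.2500]
  T[1,:] = [+0.0000 +0.0300 +0.4300 -0.3500]
  T[2,:] = [+0.0000 +0.0052 +0.0212 -0.2740]
  T[3,:] = [+0.0000 -0.0124 -0.0599 +0.0713]
|λ(T)| sorted: 0.2236, 0.0625, 0.0625, 0.0000.
ρ = 0.2236; 0.2236 < 1: convergent.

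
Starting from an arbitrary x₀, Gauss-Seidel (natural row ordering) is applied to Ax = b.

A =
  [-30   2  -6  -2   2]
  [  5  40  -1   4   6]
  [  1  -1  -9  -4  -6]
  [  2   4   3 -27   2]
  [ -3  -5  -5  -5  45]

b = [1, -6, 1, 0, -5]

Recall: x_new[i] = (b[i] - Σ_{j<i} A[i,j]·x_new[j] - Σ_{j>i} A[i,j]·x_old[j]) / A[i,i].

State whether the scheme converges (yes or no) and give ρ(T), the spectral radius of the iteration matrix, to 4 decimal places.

Let D = diag(-30, 40, -9, -27, 45); L, U the strict triangles.
T_GS = -(D+L)⁻¹U: row 0 first, T[0,4] = -(2)/(-30) = +0.0667; later rows by forward substitution.
  T[0,:] = [+0.0000, +0.0667, -0.2000, -0.0667, +0.0667]
  T[1,:] = [+0.0000, -0.0083, +0.0500, -0.0917, -0.1583]
  T[2,:] = [+0.0000, +0.0083, -0.0278, -0.4417, -0.6417]
  T[3,:] = [+0.0000, +0.0046, -0.0105, -0.0676, -0.0157]
  T[4,:] = [+0.0000, +0.0050, -0.0120, -0.0712, -0.0862]
|eigenvalues of T|: 0.1944, 0.0274, 0.0262, 0.0262, 0.0000.
spectral radius ρ = 0.1944; 0.1944 < 1 ⇒ converges.

yes, ρ = 0.1944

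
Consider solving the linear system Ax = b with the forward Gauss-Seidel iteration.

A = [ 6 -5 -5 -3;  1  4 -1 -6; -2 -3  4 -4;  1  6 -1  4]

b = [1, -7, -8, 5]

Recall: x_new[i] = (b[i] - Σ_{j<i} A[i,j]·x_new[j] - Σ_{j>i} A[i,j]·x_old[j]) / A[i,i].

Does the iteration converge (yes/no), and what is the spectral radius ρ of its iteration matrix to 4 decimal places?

no, ρ = 1.6208

Diagonal D = diag(6, 4, 4, 4); L, U strict lower/upper.
Gauss-Seidel: T = -(D+L)⁻¹U, row 0 first, T[0,3] = -(-3)/(6) = +0.5000; later rows by forward substitution.
  T[0,:] = [+0.0000 +0.8333 +0.8333 +0.5000]
  T[1,:] = [+0.0000 -0.2083 +0.0417 +1.3750]
  T[2,:] = [+0.0000 +0.2604 +0.4479 +2.2812]
  T[3,:] = [+0.0000 +0.1693 -0.1589 -1.6172]
|roots of det(T-λI)|: 1.6208, 0.1793, 0.1793, 0.0000.
spectral radius ρ = 1.6208; 1.6208 > 1 ⇒ diverges.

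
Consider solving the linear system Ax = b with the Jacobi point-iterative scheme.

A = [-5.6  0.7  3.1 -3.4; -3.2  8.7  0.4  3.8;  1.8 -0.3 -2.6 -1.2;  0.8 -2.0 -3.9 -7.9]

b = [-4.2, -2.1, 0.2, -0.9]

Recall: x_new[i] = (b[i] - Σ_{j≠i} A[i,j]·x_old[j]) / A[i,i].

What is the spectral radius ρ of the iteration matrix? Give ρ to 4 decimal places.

Diagonal D = diag(-5.6, 8.7, -2.6, -7.9); L, U strict lower/upper.
Jacobi: T = -D⁻¹(L+U), T[1,2] = -(0.4)/(8.7) = -0.0460; T[1,1] = 0.
  T[0,:] = [+0.0000  +0.1250  +0.5536  -0.6071]
  T[1,:] = [+0.3678  +0.0000  -0.0460  -0.4368]
  T[2,:] = [+0.6923  -0.1154  +0.0000  -0.4615]
  T[3,:] = [+0.1013  -0.2532  -0.4937  +0.0000]
moduli |λ_i(T)| = 0.9331, 0.5810, 0.4524, 0.1003.
ρ(T) = max|λ| = 0.9331; 0.9331 < 1: convergent.

0.9331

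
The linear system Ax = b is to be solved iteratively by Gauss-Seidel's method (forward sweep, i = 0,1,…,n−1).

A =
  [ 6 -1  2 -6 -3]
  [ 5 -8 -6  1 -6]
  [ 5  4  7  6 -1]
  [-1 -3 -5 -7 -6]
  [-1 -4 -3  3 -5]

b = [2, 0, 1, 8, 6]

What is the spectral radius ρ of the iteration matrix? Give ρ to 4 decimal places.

1.5027

Diagonal D = diag(6, -8, 7, -7, -5); L, U strict lower/upper.
GS T = -(D+L)⁻¹U: row 0 first, T[0,3] = -(-6)/(6) = +1.0000; later rows by forward substitution.
  T[0,:] = [+0.0000  +0.1667  -0.3333  +1.0000  +0.5000]
  T[1,:] = [+0.0000  +0.1042  -0.9583  +0.7500  -0.4375]
  T[2,:] = [+0.0000  -0.1786  +0.7857  -2.0000  +0.0357]
  T[3,:] = [+0.0000  +0.0591  -0.1029  +0.9643  -0.7666]
  T[4,:] = [+0.0000  +0.0259  +0.3002  +0.9786  -0.2314]
|roots of det(T-λI)|: 1.5027, 0.8140, 0.8140, 0.0184, 0.0000.
ρ = 1.5027; 1.5027 > 1 ⇒ diverges.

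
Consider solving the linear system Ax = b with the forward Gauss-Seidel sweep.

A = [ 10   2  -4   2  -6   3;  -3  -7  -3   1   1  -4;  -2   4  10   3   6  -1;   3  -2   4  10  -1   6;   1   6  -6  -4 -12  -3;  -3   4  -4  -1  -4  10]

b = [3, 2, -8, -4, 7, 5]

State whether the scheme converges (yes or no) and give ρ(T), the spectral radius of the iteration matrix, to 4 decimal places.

Split A = D + L + U, D = diag(10, -7, 10, 10, -12, 10).
Gauss-Seidel: T = -(D+L)⁻¹U, row 0 first, T[0,3] = -(2)/(10) = -0.2000; later rows by forward substitution.
  T[0,:] = [+0.0000  -0.2000  +0.4000  -0.2000  +0.6000  -0.3000]
  T[1,:] = [+0.0000  +0.0857  -0.6000  +0.2286  -0.1143  -0.4429]
  T[2,:] = [+0.0000  -0.0743  +0.3200  -0.4314  -0.4343  +0.2171]
  T[3,:] = [+0.0000  +0.1069  -0.3680  +0.2783  +0.0709  -0.6854]
  T[4,:] = [+0.0000  +0.0277  -0.3040  +0.2206  +0.1864  -0.3765]
  T[5,:] = [+0.0000  -0.1022  +0.3296  -0.2079  +0.1336  -0.0452]
|eigenvalues of T|: 1.1650, 0.2641, 0.2641, 0.0487, 0.0487, 0.0000.
spectral radius ρ = 1.1650; 1.1650 > 1: divergent.

no, ρ = 1.1650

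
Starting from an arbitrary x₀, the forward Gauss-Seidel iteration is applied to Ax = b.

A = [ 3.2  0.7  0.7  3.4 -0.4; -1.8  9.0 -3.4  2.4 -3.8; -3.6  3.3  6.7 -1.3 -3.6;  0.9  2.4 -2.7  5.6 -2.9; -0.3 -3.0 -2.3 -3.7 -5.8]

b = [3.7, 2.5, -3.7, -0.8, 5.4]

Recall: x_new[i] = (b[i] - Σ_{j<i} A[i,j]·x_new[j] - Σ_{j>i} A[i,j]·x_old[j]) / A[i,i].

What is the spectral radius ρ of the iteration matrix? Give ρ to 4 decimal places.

0.9146

Split A = D + L + U, D = diag(3.2, 9, 6.7, 5.6, -5.8).
GS T = -(D+L)⁻¹U: row 0 first, T[0,3] = -(3.4)/(3.2) = -1.0625; later rows by forward substitution.
  T[0,:] = [+0.0000 -0.2188 -0.2188 -1.0625 +0.1250]
  T[1,:] = [+0.0000 -0.0437 +0.3340 -0.4792 +0.4472]
  T[2,:] = [+0.0000 -0.0960 -0.2821 -0.1409 +0.3842]
  T[3,:] = [+0.0000 +0.0076 -0.2440 +0.3082 +0.4913]
  T[4,:] = [+0.0000 +0.0671 +0.1060 +0.1620 -0.7036]
moduli |λ_i(T)| = 0.9146, 0.3388, 0.1352, 0.0103, 0.0000.
ρ(T) = max|λ| = 0.9146; 0.9146 < 1, so it converges for any x₀.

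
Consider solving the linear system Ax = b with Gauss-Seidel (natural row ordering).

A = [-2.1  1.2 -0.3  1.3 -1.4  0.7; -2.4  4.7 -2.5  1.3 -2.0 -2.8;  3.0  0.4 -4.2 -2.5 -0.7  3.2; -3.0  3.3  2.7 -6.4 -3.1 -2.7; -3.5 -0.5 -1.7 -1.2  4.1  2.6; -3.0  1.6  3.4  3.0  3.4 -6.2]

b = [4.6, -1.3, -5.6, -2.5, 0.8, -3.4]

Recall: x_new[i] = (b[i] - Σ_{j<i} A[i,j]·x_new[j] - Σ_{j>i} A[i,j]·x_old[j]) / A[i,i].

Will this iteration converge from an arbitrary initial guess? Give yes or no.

Write A = D+L+U with D = diag(-2.1, 4.7, -4.2, -6.4, 4.1, -6.2).
GS T = -(D+L)⁻¹U: row 0 first, T[0,5] = -(0.7)/(-2.1) = +0.3333; later rows by forward substitution.
  T[0,:] = [+0.0000, +0.5714, -0.1429, +0.6190, -0.6667, +0.3333]
  T[1,:] = [+0.0000, +0.2918, +0.4590, +0.0395, +0.0851, +0.7660]
  T[2,:] = [+0.0000, +0.4360, -0.0583, -0.1493, -0.6348, +1.0729]
  T[3,:] = [+0.0000, +0.0665, +0.2790, -0.3328, -0.3958, +0.2695]
  T[4,:] = [+0.0000, +0.7236, -0.0085, +0.3740, -0.9378, +0.2676]
  T[5,:] = [+0.0000, +0.4669, +0.2859, -0.3272, -0.7093, +0.9019]
|λ(T)| sorted: 1.2734, 1.0530, 0.4281, 0.2164, 0.2164, 0.0000.
ρ(T) = max|λ| = 1.2734; 1.2734 > 1: divergent.

no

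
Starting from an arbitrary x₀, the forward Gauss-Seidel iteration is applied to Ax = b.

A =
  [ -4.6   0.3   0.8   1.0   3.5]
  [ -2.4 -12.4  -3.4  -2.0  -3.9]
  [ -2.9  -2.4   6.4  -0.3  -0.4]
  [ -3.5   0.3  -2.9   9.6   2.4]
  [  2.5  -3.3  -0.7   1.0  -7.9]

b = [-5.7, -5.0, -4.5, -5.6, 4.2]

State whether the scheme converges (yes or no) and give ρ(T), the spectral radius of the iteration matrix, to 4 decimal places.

Diagonal D = diag(-4.6, -12.4, 6.4, 9.6, -7.9); L, U strict lower/upper.
T_GS = -(D+L)⁻¹U: row 0 first, T[0,1] = -(0.3)/(-4.6) = +0.0652; later rows by forward substitution.
  T[0,:] = [+0.0000, +0.0652, +0.1739, +0.2174, +0.7609]
  T[1,:] = [+0.0000, -0.0126, -0.3079, -0.2034, -0.4618]
  T[2,:] = [+0.0000, +0.0248, -0.0366, +0.0691, +0.2341]
  T[3,:] = [+0.0000, +0.0317, +0.0620, +0.1065, +0.1125]
  T[4,:] = [+0.0000, +0.0277, +0.1947, +0.1611, +0.4272]
|roots of det(T-λI)|: 0.5115, 0.1084, 0.0620, 0.0193, 0.0000.
ρ = 0.5115; 0.5115 < 1: convergent.

yes, ρ = 0.5115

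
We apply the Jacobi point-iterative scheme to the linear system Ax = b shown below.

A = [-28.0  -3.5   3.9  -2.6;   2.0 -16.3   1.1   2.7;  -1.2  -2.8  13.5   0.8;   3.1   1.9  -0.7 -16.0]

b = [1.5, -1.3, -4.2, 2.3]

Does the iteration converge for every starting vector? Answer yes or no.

yes

Let D = diag(-28, -16.3, 13.5, -16); L, U the strict triangles.
Jacobi: T = -D⁻¹(L+U), T[2,1] = -(-2.8)/(13.5) = +0.2074; T[2,2] = 0.
  T[0,:] = [+0.0000  -0.1250  +0.1393  -0.0929]
  T[1,:] = [+0.1227  +0.0000  +0.0675  +0.1656]
  T[2,:] = [+0.0889  +0.2074  +0.0000  -0.0593]
  T[3,:] = [+0.1938  +0.1187  -0.0437  +0.0000]
|eigenvalues of T|: 0.2405, 0.1707, 0.1707, 0.1527.
ρ(T) = max|λ| = 0.2405; 0.2405 < 1: convergent.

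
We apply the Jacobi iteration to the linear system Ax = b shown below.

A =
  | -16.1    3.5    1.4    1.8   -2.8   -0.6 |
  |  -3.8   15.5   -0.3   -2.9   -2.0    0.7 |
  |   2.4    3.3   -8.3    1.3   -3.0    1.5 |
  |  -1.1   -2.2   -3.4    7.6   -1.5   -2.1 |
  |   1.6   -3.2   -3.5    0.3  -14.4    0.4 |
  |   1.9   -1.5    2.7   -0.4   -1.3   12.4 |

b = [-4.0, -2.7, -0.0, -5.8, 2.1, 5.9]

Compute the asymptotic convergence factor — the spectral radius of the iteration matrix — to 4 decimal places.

Let D = diag(-16.1, 15.5, -8.3, 7.6, -14.4, 12.4); L, U the strict triangles.
Jacobi T = -D⁻¹(L+U): T[3,0] = -(-1.1)/(7.6) = +0.1447; T[3,3] = 0.
  T[0,:] = [+0.0000 +0.2174 +0.0870 +0.1118 -0.1739 -0.0373]
  T[1,:] = [+0.2452 +0.0000 +0.0194 +0.1871 +0.1290 -0.0452]
  T[2,:] = [+0.2892 +0.3976 +0.0000 +0.1566 -0.3614 +0.1807]
  T[3,:] = [+0.1447 +0.2895 +0.4474 +0.0000 +0.1974 +0.2763]
  T[4,:] = [+0.1111 -0.2222 -0.2431 +0.0208 +0.0000 +0.0278]
  T[5,:] = [-0.1532 +0.1210 -0.2177 +0.0323 +0.1048 +0.0000]
|λ(T)| sorted: 0.5857, 0.2753, 0.2753, 0.2146, 0.2146, 0.2029.
ρ(T) = max|λ| = 0.5857; 0.5857 < 1, so it converges for any x₀.

0.5857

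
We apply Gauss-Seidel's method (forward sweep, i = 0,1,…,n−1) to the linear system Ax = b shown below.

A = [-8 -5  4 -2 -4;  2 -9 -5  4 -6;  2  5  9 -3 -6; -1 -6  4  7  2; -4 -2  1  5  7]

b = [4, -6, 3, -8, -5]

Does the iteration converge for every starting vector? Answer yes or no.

Diagonal D = diag(-8, -9, 9, 7, 7); L, U strict lower/upper.
GS T = -(D+L)⁻¹U: row 0 first, T[0,2] = -(4)/(-8) = +0.5000; later rows by forward substitution.
  T[0,:] = [+0.0000 -0.6250 +0.5000 -0.2500 -0.5000]
  T[1,:] = [+0.0000 -0.1389 -0.4444 +0.3889 -0.7778]
  T[2,:] = [+0.0000 +0.2160 +0.1358 +0.1728 +1.2099]
  T[3,:] = [+0.0000 -0.3318 -0.3871 +0.1989 -1.7152]
  T[4,:] = [+0.0000 -0.1907 +0.4158 -0.1985 +0.5443]
eigenvalue magnitudes: 1.3001, 0.4127, 0.4127, 0.0853, 0.0000.
ρ(T) = max|λ| = 1.3001; 1.3001 > 1 ⇒ diverges.

no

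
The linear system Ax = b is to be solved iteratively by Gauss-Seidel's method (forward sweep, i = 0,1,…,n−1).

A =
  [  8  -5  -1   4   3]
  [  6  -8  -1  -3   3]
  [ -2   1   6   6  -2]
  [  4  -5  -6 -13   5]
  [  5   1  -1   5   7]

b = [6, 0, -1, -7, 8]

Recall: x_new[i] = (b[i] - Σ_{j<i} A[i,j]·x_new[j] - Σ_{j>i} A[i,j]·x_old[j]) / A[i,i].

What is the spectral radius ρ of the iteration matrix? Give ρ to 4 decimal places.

Let D = diag(8, -8, 6, -13, 7); L, U the strict triangles.
GS T = -(D+L)⁻¹U: row 0 first, T[0,1] = -(-5)/(8) = +0.6250; later rows by forward substitution.
  T[0,:] = [+0.0000, +0.6250, +0.1250, -0.5000, -0.3750]
  T[1,:] = [+0.0000, +0.4688, -0.0312, -0.7500, +0.0938]
  T[2,:] = [+0.0000, +0.1302, +0.0469, -1.0417, +0.1927]
  T[3,:] = [+0.0000, -0.0481, +0.0288, +0.6154, +0.1442]
  T[4,:] = [+0.0000, -0.4605, -0.0987, -0.1241, +0.1790]
moduli |λ_i(T)| = 0.8285, 0.4134, 0.4134, 0.1516, 0.0000.
spectral radius ρ = 0.8285; 0.8285 < 1, so it converges for any x₀.

0.8285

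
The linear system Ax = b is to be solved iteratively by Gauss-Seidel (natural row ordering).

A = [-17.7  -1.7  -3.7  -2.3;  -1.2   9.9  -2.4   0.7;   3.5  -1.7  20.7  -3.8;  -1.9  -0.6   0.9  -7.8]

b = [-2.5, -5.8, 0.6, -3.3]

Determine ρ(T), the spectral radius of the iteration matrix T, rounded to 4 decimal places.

A = D + L + U where D = diag(-17.7, 9.9, 20.7, -7.8).
T_GS = -(D+L)⁻¹U: row 0 first, T[0,1] = -(-1.7)/(-17.7) = -0.0960; later rows by forward substitution.
  T[0,:] = [+0.0000, -0.0960, -0.2090, -0.1299]
  T[1,:] = [+0.0000, -0.0116, +0.2171, -0.0865]
  T[2,:] = [+0.0000, +0.0153, +0.0532, +0.1984]
  T[3,:] = [+0.0000, +0.0261, +0.0404, +0.0612]
moduli |λ_i(T)| = 0.1766, 0.0768, 0.0768, 0.0000.
spectral radius ρ = 0.1766; 0.1766 < 1 ⇒ converges.

0.1766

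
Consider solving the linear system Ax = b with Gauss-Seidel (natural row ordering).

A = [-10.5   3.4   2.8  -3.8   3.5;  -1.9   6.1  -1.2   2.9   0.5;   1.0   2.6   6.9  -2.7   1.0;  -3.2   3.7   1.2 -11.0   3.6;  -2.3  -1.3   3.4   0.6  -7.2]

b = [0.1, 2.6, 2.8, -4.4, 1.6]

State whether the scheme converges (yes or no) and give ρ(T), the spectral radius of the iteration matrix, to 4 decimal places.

yes, ρ = 0.5472

Write A = D+L+U with D = diag(-10.5, 6.1, 6.9, -11, -7.2).
GS T = -(D+L)⁻¹U: row 0 first, T[0,4] = -(3.5)/(-10.5) = +0.3333; later rows by forward substitution.
  T[0,:] = [+0.0000, +0.3238, +0.2667, -0.3619, +0.3333]
  T[1,:] = [+0.0000, +0.1009, +0.2798, -0.5881, +0.0219]
  T[2,:] = [+0.0000, -0.0849, -0.1441, +0.6654, -0.2015]
  T[3,:] = [+0.0000, -0.0695, +0.0008, -0.0200, +0.2157]
  T[4,:] = [+0.0000, -0.1676, -0.2037, +0.5343, -0.1876]
eigenvalue magnitudes: 0.5472, 0.2664, 0.1496, 0.1195, 0.0000.
ρ(T) = max|λ| = 0.5472; 0.5472 < 1 ⇒ converges.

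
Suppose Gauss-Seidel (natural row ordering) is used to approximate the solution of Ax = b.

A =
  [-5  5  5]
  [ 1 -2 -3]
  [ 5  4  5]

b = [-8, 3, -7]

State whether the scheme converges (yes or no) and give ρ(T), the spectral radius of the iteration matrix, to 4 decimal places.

Let D = diag(-5, -2, 5); L, U the strict triangles.
GS T = -(D+L)⁻¹U: row 0 first, T[0,1] = -(5)/(-5) = +1.0000; later rows by forward substitution.
  T[0,:] = [+0.0000  +1.0000  +1.0000]
  T[1,:] = [+0.0000  +0.5000  -1.0000]
  T[2,:] = [+0.0000  -1.4000  -0.2000]
moduli |λ_i(T)| = 1.3839, 1.0839, 0.0000.
spectral radius ρ = 1.3839; 1.3839 > 1 ⇒ diverges.

no, ρ = 1.3839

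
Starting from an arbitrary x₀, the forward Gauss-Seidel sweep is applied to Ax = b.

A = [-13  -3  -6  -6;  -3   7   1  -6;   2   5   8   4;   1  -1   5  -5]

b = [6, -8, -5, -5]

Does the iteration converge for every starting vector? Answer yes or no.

Diagonal D = diag(-13, 7, 8, -5); L, U strict lower/upper.
T_GS = -(D+L)⁻¹U: row 0 first, T[0,1] = -(-3)/(-13) = -0.2308; later rows by forward substitution.
  T[0,:] = [+0.0000, -0.2308, -0.4615, -0.4615]
  T[1,:] = [+0.0000, -0.0989, -0.3407, +0.6593]
  T[2,:] = [+0.0000, +0.1195, +0.3283, -0.7967]
  T[3,:] = [+0.0000, +0.0931, +0.3041, -1.0209]
eigenvalue magnitudes: 0.8491, 0.0623, 0.0623, 0.0000.
spectral radius ρ = 0.8491; 0.8491 < 1: convergent.

yes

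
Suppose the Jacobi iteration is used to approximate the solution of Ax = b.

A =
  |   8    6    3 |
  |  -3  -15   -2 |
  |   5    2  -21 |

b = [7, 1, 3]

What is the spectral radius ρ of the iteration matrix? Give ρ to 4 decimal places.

0.3646

Write A = D+L+U with D = diag(8, -15, -21).
Jacobi T = -D⁻¹(L+U): T[0,1] = -(6)/(8) = -0.7500; T[0,0] = 0.
  T[0,:] = [+0.0000, -0.7500, -0.3750]
  T[1,:] = [-0.2000, +0.0000, -0.1333]
  T[2,:] = [+0.2381, +0.0952, +0.0000]
|roots of det(T-λI)|: 0.3646, 0.2914, 0.2914.
ρ(T) = max|λ| = 0.3646; 0.3646 < 1, so it converges for any x₀.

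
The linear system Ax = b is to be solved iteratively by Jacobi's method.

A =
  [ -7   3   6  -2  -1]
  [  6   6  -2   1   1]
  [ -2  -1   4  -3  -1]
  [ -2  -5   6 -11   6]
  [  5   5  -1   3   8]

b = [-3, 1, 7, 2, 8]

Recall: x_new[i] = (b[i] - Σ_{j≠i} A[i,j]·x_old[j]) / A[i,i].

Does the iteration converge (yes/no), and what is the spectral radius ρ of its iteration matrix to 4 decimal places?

no, ρ = 1.1659

Split A = D + L + U, D = diag(-7, 6, 4, -11, 8).
Jacobi T = -D⁻¹(L+U): T[3,2] = -(6)/(-11) = +0.5455; T[3,3] = 0.
  T[0,:] = [+0.0000 +0.4286 +0.8571 -0.2857 -0.1429]
  T[1,:] = [-1.0000 +0.0000 +0.3333 -0.1667 -0.1667]
  T[2,:] = [+0.5000 +0.2500 +0.0000 +0.7500 +0.2500]
  T[3,:] = [-0.1818 -0.4545 +0.5455 +0.0000 +0.5455]
  T[4,:] = [-0.6250 -0.6250 +0.1250 -0.3750 +0.0000]
|roots of det(T-λI)|: 1.1659, 0.7579, 0.7579, 0.6781, 0.2517.
ρ = 1.1659; 1.1659 > 1, so it fails to converge.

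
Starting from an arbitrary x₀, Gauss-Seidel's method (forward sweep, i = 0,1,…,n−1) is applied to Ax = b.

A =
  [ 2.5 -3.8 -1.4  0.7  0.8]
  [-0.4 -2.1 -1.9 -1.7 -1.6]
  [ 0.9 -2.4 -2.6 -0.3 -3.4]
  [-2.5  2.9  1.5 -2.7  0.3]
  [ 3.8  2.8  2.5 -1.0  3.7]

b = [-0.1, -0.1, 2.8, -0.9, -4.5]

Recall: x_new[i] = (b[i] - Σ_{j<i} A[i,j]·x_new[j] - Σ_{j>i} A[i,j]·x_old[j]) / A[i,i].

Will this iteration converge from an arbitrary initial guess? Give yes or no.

Let D = diag(2.5, -2.1, -2.6, -2.7, 3.7); L, U the strict triangles.
T_GS = -(D+L)⁻¹U: row 0 first, T[0,1] = -(-3.8)/(2.5) = +1.5200; later rows by forward substitution.
  T[0,:] = [+0.0000, +1.5200, +0.5600, -0.2800, -0.3200]
  T[1,:] = [+0.0000, -0.2895, -1.0114, -0.7562, -0.7010]
  T[2,:] = [+0.0000, +0.7934, +1.1275, +0.4857, -0.7714]
  T[3,:] = [+0.0000, -1.2776, -0.9785, -0.2831, -0.7740]
  T[4,:] = [+0.0000, -2.2234, -0.8360, +0.4551, +1.1711]
moduli |λ_i(T)| = 1.6445, 1.3046, 1.2162, 0.0069, 0.0000.
spectral radius ρ = 1.6445; 1.6445 > 1 ⇒ diverges.

no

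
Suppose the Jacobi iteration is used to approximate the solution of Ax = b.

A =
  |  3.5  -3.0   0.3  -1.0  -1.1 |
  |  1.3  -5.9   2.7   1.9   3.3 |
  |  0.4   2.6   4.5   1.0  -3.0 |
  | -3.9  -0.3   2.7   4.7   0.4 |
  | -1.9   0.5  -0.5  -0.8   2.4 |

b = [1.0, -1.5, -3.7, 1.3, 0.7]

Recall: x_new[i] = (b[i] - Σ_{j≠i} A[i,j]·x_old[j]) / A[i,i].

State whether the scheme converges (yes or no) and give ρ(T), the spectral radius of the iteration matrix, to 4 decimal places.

Write A = D+L+U with D = diag(3.5, -5.9, 4.5, 4.7, 2.4).
Jacobi: T = -D⁻¹(L+U), T[3,2] = -(2.7)/(4.7) = -0.5745; T[3,3] = 0.
  T[0,:] = [+0.0000, +0.8571, -0.0857, +0.2857, +0.3143]
  T[1,:] = [+0.2203, +0.0000, +0.4576, +0.3220, +0.5593]
  T[2,:] = [-0.0889, -0.5778, +0.0000, -0.2222, +0.6667]
  T[3,:] = [+0.8298, +0.0638, -0.5745, +0.0000, -0.0851]
  T[4,:] = [+0.7917, -0.2083, +0.2083, +0.3333, +0.0000]
eigenvalue magnitudes: 1.1251, 0.6968, 0.6190, 0.6190, 0.0669.
ρ = 1.1251; 1.1251 > 1: divergent.

no, ρ = 1.1251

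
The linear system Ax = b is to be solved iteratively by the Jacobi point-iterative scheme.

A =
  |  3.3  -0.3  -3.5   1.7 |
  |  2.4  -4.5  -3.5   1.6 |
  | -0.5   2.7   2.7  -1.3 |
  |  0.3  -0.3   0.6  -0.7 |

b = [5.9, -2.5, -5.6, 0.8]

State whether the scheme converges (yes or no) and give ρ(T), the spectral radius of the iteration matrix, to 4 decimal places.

no, ρ = 1.2241

Write A = D+L+U with D = diag(3.3, -4.5, 2.7, -0.7).
Jacobi T = -D⁻¹(L+U): T[2,3] = -(-1.3)/(2.7) = +0.4815; T[2,2] = 0.
  T[0,:] = [+0.0000 +0.0909 +1.0606 -0.5152]
  T[1,:] = [+0.5333 +0.0000 -0.7778 +0.3556]
  T[2,:] = [+0.1852 -1.0000 +0.0000 +0.4815]
  T[3,:] = [+0.4286 -0.4286 +0.8571 +0.0000]
|λ(T)| sorted: 1.2241, 0.8052, 0.3146, 0.3146.
spectral radius ρ = 1.2241; 1.2241 > 1 ⇒ diverges.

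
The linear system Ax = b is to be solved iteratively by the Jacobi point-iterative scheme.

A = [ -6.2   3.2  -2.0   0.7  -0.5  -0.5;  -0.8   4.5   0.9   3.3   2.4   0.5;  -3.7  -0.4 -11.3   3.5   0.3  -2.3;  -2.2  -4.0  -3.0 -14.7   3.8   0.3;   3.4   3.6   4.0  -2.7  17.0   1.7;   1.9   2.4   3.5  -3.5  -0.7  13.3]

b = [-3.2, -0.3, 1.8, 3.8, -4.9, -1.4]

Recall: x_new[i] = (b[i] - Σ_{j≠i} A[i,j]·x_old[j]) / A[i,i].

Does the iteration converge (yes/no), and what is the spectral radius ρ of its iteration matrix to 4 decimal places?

yes, ρ = 0.8293

Let D = diag(-6.2, 4.5, -11.3, -14.7, 17, 13.3); L, U the strict triangles.
Jacobi: T = -D⁻¹(L+U), T[4,1] = -(3.6)/(17) = -0.2118; T[4,4] = 0.
  T[0,:] = [+0.0000  +0.5161  -0.3226  +0.1129  -0.0806  -0.0806]
  T[1,:] = [+0.1778  +0.0000  -0.2000  -0.7333  -0.5333  -0.1111]
  T[2,:] = [-0.3274  -0.0354  +0.0000  +0.3097  +0.0265  -0.2035]
  T[3,:] = [-0.1497  -0.2721  -0.2041  +0.0000  +0.2585  +0.0204]
  T[4,:] = [-0.2000  -0.2118  -0.2353  +0.1588  +0.0000  -0.1000]
  T[5,:] = [-0.1429  -0.1805  -0.2632  +0.2632  +0.0526  +0.0000]
eigenvalue magnitudes: 0.8293, 0.5762, 0.5762, 0.3328, 0.1972, 0.0212.
ρ(T) = max|λ| = 0.8293; 0.8293 < 1 ⇒ converges.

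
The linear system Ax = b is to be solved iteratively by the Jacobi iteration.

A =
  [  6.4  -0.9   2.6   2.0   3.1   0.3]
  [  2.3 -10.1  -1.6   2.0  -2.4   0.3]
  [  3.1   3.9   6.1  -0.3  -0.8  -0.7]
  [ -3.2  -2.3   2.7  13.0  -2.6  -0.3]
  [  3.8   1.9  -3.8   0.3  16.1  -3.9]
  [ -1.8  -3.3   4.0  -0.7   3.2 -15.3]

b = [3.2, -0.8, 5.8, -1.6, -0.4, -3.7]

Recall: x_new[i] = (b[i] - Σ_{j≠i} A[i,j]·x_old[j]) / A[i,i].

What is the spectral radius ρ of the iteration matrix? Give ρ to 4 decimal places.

Let D = diag(6.4, -10.1, 6.1, 13, 16.1, -15.3); L, U the strict triangles.
Jacobi: T = -D⁻¹(L+U), T[1,5] = -(0.3)/(-10.1) = +0.0297; T[1,1] = 0.
  T[0,:] = [+0.0000 +0.1406 -0.4062 -0.3125 -0.4844 -0.0469]
  T[1,:] = [+0.2277 +0.0000 -0.1584 +0.1980 -0.2376 +0.0297]
  T[2,:] = [-0.5082 -0.6393 +0.0000 +0.0492 +0.1311 +0.1148]
  T[3,:] = [+0.2462 +0.1769 -0.2077 +0.0000 +0.2000 +0.0231]
  T[4,:] = [-0.2360 -0.1180 +0.2360 -0.0186 +0.0000 +0.2422]
  T[5,:] = [-0.1176 -0.2157 +0.2614 -0.0458 +0.2092 +0.0000]
moduli |λ_i(T)| = 0.9411, 0.4898, 0.3389, 0.3389, 0.2062, 0.2062.
spectral radius ρ = 0.9411; 0.9411 < 1, so it converges for any x₀.

0.9411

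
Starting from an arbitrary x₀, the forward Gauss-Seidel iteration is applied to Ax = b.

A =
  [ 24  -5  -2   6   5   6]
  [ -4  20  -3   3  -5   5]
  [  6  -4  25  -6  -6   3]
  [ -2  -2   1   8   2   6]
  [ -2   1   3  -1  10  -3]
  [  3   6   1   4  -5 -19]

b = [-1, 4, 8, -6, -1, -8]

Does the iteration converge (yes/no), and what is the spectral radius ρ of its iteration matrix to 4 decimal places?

yes, ρ = 0.5390

Diagonal D = diag(24, 20, 25, 8, 10, -19); L, U strict lower/upper.
T_GS = -(D+L)⁻¹U: row 0 first, T[0,1] = -(-5)/(24) = +0.2083; later rows by forward substitution.
  T[0,:] = [+0.0000 +0.2083 +0.0833 -0.2500 -0.2083 -0.2500]
  T[1,:] = [+0.0000 +0.0417 +0.1667 -0.2000 +0.2083 -0.3000]
  T[2,:] = [+0.0000 -0.0433 +0.0067 +0.2680 +0.3233 -0.1080]
  T[3,:] = [+0.0000 +0.0679 +0.0617 -0.1460 -0.2904 -0.8740]
  T[4,:] = [+0.0000 +0.0573 +0.0042 -0.1250 -0.1885 +0.2250]
  T[5,:] = [+0.0000 +0.0430 +0.0780 -0.0864 +0.0384 -0.3831]
|λ(T)| sorted: 0.5390, 0.3110, 0.1668, 0.0638, 0.0498, 0.0000.
ρ(T) = max|λ| = 0.5390; 0.5390 < 1, so it converges for any x₀.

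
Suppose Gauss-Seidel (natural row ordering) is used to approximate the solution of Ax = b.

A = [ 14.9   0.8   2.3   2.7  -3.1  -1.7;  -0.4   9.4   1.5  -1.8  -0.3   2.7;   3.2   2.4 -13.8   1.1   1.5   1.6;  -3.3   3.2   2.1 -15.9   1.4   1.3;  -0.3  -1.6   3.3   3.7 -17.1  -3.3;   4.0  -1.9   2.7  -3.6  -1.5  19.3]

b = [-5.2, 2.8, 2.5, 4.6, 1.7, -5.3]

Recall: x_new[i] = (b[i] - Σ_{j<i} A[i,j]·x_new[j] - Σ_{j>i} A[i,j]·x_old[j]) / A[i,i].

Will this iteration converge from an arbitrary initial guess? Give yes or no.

Write A = D+L+U with D = diag(14.9, 9.4, -13.8, -15.9, -17.1, 19.3).
GS T = -(D+L)⁻¹U: row 0 first, T[0,3] = -(2.7)/(14.9) = -0.1812; later rows by forward substitution.
  T[0,:] = [+0.0000, -0.0537, -0.1544, -0.1812, +0.2081, +0.1141]
  T[1,:] = [+0.0000, -0.0023, -0.1661, +0.1838, +0.0408, -0.2824]
  T[2,:] = [+0.0000, -0.0128, -0.0647, +0.0697, +0.1640, +0.0933]
  T[3,:] = [+0.0000, +0.0090, -0.0099, +0.0838, +0.0747, +0.0136]
  T[4,:] = [+0.0000, +0.0006, +0.0036, +0.0176, +0.0404, -0.1476]
  T[5,:] = [+0.0000, +0.0144, +0.0231, +0.0629, -0.0450, -0.0734]
|λ(T)| sorted: 0.1705, 0.1013, 0.1013, 0.0441, 0.0312, 0.0000.
ρ(T) = max|λ| = 0.1705; 0.1705 < 1 ⇒ converges.

yes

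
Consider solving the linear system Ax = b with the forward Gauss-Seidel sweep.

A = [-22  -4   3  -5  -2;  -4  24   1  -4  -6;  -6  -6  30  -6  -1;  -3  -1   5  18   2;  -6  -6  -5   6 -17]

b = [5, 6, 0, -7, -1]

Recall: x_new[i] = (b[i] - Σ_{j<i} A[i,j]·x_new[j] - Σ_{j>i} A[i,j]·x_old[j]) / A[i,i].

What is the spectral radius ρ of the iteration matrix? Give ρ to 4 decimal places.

Diagonal D = diag(-22, 24, 30, 18, -17); L, U strict lower/upper.
GS T = -(D+L)⁻¹U: row 0 first, T[0,3] = -(-5)/(-22) = -0.2273; later rows by forward substitution.
  T[0,:] = [+0.0000, -0.1818, +0.1364, -0.2273, -0.0909]
  T[1,:] = [+0.0000, -0.0303, -0.0189, +0.1288, +0.2348]
  T[2,:] = [+0.0000, -0.0424, +0.0235, +0.1803, +0.0621]
  T[3,:] = [+0.0000, -0.0202, +0.0152, -0.0808, -0.1305]
  T[4,:] = [+0.0000, +0.0802, -0.0430, -0.0468, -0.1151]
|roots of det(T-λI)|: 0.2386, 0.1042, 0.0489, 0.0489, 0.0000.
spectral radius ρ = 0.2386; 0.2386 < 1 ⇒ converges.

0.2386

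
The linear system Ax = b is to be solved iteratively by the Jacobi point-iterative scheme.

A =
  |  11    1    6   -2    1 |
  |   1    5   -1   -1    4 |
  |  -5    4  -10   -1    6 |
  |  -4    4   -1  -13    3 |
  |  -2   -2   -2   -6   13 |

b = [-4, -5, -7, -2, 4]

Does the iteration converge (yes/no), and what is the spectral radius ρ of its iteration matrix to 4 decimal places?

Diagonal D = diag(11, 5, -10, -13, 13); L, U strict lower/upper.
T_J = -D⁻¹(L+U): T[2,4] = -(6)/(-10) = +0.6000; T[2,2] = 0.
  T[0,:] = [+0.0000  -0.0909  -0.5455  +0.1818  -0.0909]
  T[1,:] = [-0.2000  +0.0000  +0.2000  +0.2000  -0.8000]
  T[2,:] = [-0.5000  +0.4000  +0.0000  -0.1000  +0.6000]
  T[3,:] = [-0.3077  +0.3077  -0.0769  +0.0000  +0.2308]
  T[4,:] = [+0.1538  +0.1538  +0.1538  +0.4615  +0.0000]
|roots of det(T-λI)|: 0.8356, 0.6616, 0.4293, 0.4293, 0.1470.
ρ = 0.8356; 0.8356 < 1 ⇒ converges.

yes, ρ = 0.8356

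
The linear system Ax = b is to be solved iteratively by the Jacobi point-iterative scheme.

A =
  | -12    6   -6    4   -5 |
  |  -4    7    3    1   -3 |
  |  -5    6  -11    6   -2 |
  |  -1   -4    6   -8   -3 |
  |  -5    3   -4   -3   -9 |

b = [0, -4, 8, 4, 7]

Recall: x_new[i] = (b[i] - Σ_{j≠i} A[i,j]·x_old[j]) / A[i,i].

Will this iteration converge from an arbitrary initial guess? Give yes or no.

Split A = D + L + U, D = diag(-12, 7, -11, -8, -9).
Jacobi: T = -D⁻¹(L+U), T[0,1] = -(6)/(-12) = +0.5000; T[0,0] = 0.
  T[0,:] = [+0.0000, +0.5000, -0.5000, +0.3333, -0.4167]
  T[1,:] = [+0.5714, +0.0000, -0.4286, -0.1429, +0.4286]
  T[2,:] = [-0.4545, +0.5455, +0.0000, +0.5455, -0.1818]
  T[3,:] = [-0.1250, -0.5000, +0.7500, +0.0000, -0.3750]
  T[4,:] = [-0.5556, +0.3333, -0.4444, -0.3333, +0.0000]
|eigenvalues of T|: 1.1953, 0.8400, 0.6205, 0.2772, 0.0120.
spectral radius ρ = 1.1953; 1.1953 > 1, so it fails to converge.

no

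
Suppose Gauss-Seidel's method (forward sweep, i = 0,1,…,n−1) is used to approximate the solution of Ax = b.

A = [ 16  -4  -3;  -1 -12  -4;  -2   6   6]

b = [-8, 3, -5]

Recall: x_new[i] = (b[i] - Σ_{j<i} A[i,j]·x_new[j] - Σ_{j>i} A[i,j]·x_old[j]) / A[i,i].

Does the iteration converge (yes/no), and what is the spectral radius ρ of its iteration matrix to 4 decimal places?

Diagonal D = diag(16, -12, 6); L, U strict lower/upper.
GS T = -(D+L)⁻¹U: row 0 first, T[0,2] = -(-3)/(16) = +0.1875; later rows by forward substitution.
  T[0,:] = [+0.0000, +0.2500, +0.1875]
  T[1,:] = [+0.0000, -0.0208, -0.3490]
  T[2,:] = [+0.0000, +0.1042, +0.4115]
|eigenvalues of T|: 0.2971, 0.0935, 0.0000.
ρ = 0.2971; 0.2971 < 1, so it converges for any x₀.

yes, ρ = 0.2971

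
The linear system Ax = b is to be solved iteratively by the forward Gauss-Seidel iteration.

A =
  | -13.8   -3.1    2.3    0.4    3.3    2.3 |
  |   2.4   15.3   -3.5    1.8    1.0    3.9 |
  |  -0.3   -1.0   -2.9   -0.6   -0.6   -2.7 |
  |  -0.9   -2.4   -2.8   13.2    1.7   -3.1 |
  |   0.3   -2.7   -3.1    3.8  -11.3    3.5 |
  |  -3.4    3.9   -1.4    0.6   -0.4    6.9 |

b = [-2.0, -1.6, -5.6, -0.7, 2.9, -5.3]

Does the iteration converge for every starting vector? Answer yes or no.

yes

Let D = diag(-13.8, 15.3, -2.9, 13.2, -11.3, 6.9); L, U the strict triangles.
T_GS = -(D+L)⁻¹U: row 0 first, T[0,4] = -(3.3)/(-13.8) = +0.2391; later rows by forward substitution.
  T[0,:] = [+0.0000 -0.2246 +0.1667 +0.0290 +0.2391 +0.1667]
  T[1,:] = [+0.0000 +0.0352 +0.2026 -0.1222 -0.1029 -0.2810]
  T[2,:] = [+0.0000 +0.0111 -0.0871 -0.1678 -0.1962 -0.8514]
  T[3,:] = [+0.0000 -0.0066 +0.0297 -0.0558 -0.1728 +0.0145]
  T[4,:] = [+0.0000 -0.0196 -0.0101 +0.0572 +0.0266 +0.6198]
  T[5,:] = [+0.0000 -0.1289 -0.0532 +0.0575 +0.1527 +0.1029]
|λ(T)| sorted: 0.5384, 0.2153, 0.2144, 0.2144, 0.0392, 0.0000.
ρ(T) = max|λ| = 0.5384; 0.5384 < 1 ⇒ converges.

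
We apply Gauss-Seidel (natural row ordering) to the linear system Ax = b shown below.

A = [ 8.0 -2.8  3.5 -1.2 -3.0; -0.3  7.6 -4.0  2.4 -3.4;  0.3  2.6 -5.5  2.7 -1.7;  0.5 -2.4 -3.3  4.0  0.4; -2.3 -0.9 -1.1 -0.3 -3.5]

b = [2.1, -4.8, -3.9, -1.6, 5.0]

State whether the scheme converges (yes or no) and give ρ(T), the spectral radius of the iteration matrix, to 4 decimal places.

yes, ρ = 0.5959

Diagonal D = diag(8, 7.6, -5.5, 4, -3.5); L, U strict lower/upper.
Gauss-Seidel: T = -(D+L)⁻¹U, row 0 first, T[0,3] = -(-1.2)/(8) = +0.1500; later rows by forward substitution.
  T[0,:] = [+0.0000, +0.3500, -0.4375, +0.1500, +0.3750]
  T[1,:] = [+0.0000, +0.0138, +0.5090, -0.3099, +0.4622]
  T[2,:] = [+0.0000, +0.0256, +0.2168, +0.3526, -0.0702]
  T[3,:] = [+0.0000, -0.0143, +0.5390, +0.0862, +0.0725]
  T[4,:] = [+0.0000, -0.2404, +0.0423, -0.1371, -0.3494]
|λ(T)| sorted: 0.5959, 0.4120, 0.4120, 0.0587, 0.0000.
ρ(T) = max|λ| = 0.5959; 0.5959 < 1: convergent.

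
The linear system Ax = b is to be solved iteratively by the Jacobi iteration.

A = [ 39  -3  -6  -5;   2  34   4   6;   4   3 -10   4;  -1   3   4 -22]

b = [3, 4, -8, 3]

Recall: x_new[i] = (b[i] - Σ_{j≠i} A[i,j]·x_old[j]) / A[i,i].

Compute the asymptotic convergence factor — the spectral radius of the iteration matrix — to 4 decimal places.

Let D = diag(39, 34, -10, -22); L, U the strict triangles.
Jacobi: T = -D⁻¹(L+U), T[0,2] = -(-6)/(39) = +0.1538; T[0,0] = 0.
  T[0,:] = [+0.0000 +0.0769 +0.1538 +0.1282]
  T[1,:] = [-0.0588 +0.0000 -0.1176 -0.1765]
  T[2,:] = [+0.4000 +0.3000 +0.0000 +0.4000]
  T[3,:] = [-0.0455 +0.1364 +0.1818 +0.0000]
|roots of det(T-λI)|: 0.3295, 0.2354, 0.2354, 0.0315.
ρ(T) = max|λ| = 0.3295; 0.3295 < 1 ⇒ converges.

0.3295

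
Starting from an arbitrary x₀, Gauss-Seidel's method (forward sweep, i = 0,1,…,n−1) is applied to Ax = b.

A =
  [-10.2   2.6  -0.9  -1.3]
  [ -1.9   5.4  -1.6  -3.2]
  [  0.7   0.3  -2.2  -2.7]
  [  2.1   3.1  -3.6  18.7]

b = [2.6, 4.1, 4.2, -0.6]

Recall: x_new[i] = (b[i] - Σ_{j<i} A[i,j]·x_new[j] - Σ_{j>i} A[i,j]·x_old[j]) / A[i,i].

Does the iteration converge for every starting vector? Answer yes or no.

A = D + L + U where D = diag(-10.2, 5.4, -2.2, 18.7).
Gauss-Seidel: T = -(D+L)⁻¹U, row 0 first, T[0,1] = -(2.6)/(-10.2) = +0.2549; later rows by forward substitution.
  T[0,:] = [+0.0000 +0.2549 -0.0882 -0.1275]
  T[1,:] = [+0.0000 +0.0897 +0.2653 +0.5477]
  T[2,:] = [+0.0000 +0.0933 +0.0081 -1.1931]
  T[3,:] = [+0.0000 -0.0255 -0.0325 -0.3062]
|roots of det(T-λI)|: 0.3487, 0.2566, 0.1163, 0.0000.
ρ = 0.3487; 0.3487 < 1 ⇒ converges.

yes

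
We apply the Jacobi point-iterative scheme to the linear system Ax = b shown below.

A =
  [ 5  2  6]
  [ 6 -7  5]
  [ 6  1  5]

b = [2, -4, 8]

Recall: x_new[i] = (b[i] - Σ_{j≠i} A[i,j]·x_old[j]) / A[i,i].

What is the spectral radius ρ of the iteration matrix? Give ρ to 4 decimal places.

Split A = D + L + U, D = diag(5, -7, 5).
Jacobi T = -D⁻¹(L+U): T[2,1] = -(1)/(5) = -0.2000; T[2,2] = 0.
  T[0,:] = [+0.0000 -0.4000 -1.2000]
  T[1,:] = [+0.8571 +0.0000 +0.7143]
  T[2,:] = [-1.2000 -0.2000 +0.0000]
moduli |λ_i(T)| = 1.1897, 0.6790, 0.6790.
ρ = 1.1897; 1.1897 > 1: divergent.

1.1897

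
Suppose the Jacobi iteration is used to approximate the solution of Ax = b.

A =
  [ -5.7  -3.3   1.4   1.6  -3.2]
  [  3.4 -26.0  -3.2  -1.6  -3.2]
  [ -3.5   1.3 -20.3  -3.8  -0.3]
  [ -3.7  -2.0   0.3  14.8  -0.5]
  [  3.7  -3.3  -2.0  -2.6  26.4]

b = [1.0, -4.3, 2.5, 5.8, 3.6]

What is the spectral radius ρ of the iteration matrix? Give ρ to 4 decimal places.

A = D + L + U where D = diag(-5.7, -26, -20.3, 14.8, 26.4).
Jacobi: T = -D⁻¹(L+U), T[0,1] = -(-3.3)/(-5.7) = -0.5789; T[0,0] = 0.
  T[0,:] = [+0.0000 -0.5789 +0.2456 +0.2807 -0.5614]
  T[1,:] = [+0.1308 +0.0000 -0.1231 -0.0615 -0.1231]
  T[2,:] = [-0.1724 +0.0640 +0.0000 -0.1872 -0.0148]
  T[3,:] = [+0.2500 +0.1351 -0.0203 +0.0000 +0.0338]
  T[4,:] = [-0.1402 +0.1250 +0.0758 +0.0985 +0.0000]
moduli |λ_i(T)| = 0.3589, 0.3043, 0.3043, 0.1814, 0.1814.
spectral radius ρ = 0.3589; 0.3589 < 1, so it converges for any x₀.

0.3589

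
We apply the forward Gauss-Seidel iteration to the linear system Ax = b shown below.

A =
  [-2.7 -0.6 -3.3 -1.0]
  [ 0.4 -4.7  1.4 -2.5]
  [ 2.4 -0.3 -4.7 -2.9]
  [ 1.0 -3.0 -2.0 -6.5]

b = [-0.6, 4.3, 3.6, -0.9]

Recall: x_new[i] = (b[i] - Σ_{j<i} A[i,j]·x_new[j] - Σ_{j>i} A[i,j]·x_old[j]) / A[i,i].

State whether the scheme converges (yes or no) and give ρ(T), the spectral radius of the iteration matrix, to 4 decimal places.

Let D = diag(-2.7, -4.7, -4.7, -6.5); L, U the strict triangles.
T_GS = -(D+L)⁻¹U: row 0 first, T[0,3] = -(-1)/(-2.7) = -0.3704; later rows by forward substitution.
  T[0,:] = [+0.0000 -0.2222 -1.2222 -0.3704]
  T[1,:] = [+0.0000 -0.0189 +0.1939 -0.5634]
  T[2,:] = [+0.0000 -0.1123 -0.6365 -0.7702]
  T[3,:] = [+0.0000 +0.0091 -0.0817 +0.4400]
|λ(T)| sorted: 0.6685, 0.4731, 0.0199, 0.0000.
ρ = 0.6685; 0.6685 < 1, so it converges for any x₀.

yes, ρ = 0.6685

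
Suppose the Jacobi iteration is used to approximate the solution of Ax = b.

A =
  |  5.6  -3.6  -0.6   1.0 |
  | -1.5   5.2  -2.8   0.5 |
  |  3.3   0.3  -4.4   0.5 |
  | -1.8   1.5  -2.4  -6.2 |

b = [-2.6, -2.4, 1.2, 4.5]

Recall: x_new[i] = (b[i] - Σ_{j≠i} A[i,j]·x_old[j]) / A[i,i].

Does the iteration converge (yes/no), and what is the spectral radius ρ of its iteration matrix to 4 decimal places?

yes, ρ = 0.8294

Let D = diag(5.6, 5.2, -4.4, -6.2); L, U the strict triangles.
Jacobi: T = -D⁻¹(L+U), T[0,3] = -(1)/(5.6) = -0.1786; T[0,0] = 0.
  T[0,:] = [+0.0000 +0.6429 +0.1071 -0.1786]
  T[1,:] = [+0.2885 +0.0000 +0.5385 -0.0962]
  T[2,:] = [+0.7500 +0.0682 +0.0000 +0.1136]
  T[3,:] = [-0.2903 +0.2419 -0.3871 +0.0000]
|eigenvalues of T|: 0.8294, 0.6338, 0.6338, 0.0012.
ρ = 0.8294; 0.8294 < 1: convergent.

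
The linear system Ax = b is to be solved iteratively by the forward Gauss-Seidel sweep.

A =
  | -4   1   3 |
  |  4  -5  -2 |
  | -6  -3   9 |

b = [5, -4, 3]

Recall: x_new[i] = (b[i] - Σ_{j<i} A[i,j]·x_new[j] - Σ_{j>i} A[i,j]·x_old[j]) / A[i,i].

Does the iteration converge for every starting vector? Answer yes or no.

Write A = D+L+U with D = diag(-4, -5, 9).
T_GS = -(D+L)⁻¹U: row 0 first, T[0,1] = -(1)/(-4) = +0.2500; later rows by forward substitution.
  T[0,:] = [+0.0000, +0.2500, +0.7500]
  T[1,:] = [+0.0000, +0.2000, +0.2000]
  T[2,:] = [+0.0000, +0.2333, +0.5667]
|eigenvalues of T|: 0.6667, 0.1000, 0.0000.
ρ(T) = max|λ| = 0.6667; 0.6667 < 1 ⇒ converges.

yes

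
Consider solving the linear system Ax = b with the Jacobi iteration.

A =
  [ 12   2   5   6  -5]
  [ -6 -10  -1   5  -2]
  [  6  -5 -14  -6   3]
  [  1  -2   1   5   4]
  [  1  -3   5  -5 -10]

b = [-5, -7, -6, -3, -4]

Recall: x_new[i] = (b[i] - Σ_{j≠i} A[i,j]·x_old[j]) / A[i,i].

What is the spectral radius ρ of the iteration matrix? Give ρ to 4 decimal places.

A = D + L + U where D = diag(12, -10, -14, 5, -10).
T_J = -D⁻¹(L+U): T[4,2] = -(5)/(-10) = +0.5000; T[4,4] = 0.
  T[0,:] = [+0.0000  -0.1667  -0.4167  -0.5000  +0.4167]
  T[1,:] = [-0.6000  +0.0000  -0.1000  +0.5000  -0.2000]
  T[2,:] = [+0.4286  -0.3571  +0.0000  -0.4286  +0.2143]
  T[3,:] = [-0.2000  +0.4000  -0.2000  +0.0000  -0.8000]
  T[4,:] = [+0.1000  -0.3000  +0.5000  -0.5000  +0.0000]
eigenvalue magnitudes: 1.3260, 0.6309, 0.4974, 0.4974, 0.3541.
ρ = 1.3260; 1.3260 > 1 ⇒ diverges.

1.3260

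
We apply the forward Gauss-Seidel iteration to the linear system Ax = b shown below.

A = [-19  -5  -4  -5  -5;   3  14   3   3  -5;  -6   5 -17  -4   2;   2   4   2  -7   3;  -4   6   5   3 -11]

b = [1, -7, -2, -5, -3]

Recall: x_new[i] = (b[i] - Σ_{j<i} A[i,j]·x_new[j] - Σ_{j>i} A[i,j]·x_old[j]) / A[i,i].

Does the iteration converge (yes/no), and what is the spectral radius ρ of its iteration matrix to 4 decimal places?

Let D = diag(-19, 14, -17, -7, -11); L, U the strict triangles.
GS T = -(D+L)⁻¹U: row 0 first, T[0,1] = -(-5)/(-19) = -0.2632; later rows by forward substitution.
  T[0,:] = [+0.0000, -0.2632, -0.2105, -0.2632, -0.2632]
  T[1,:] = [+0.0000, +0.0564, -0.1692, -0.1579, +0.4135]
  T[2,:] = [+0.0000, +0.1095, +0.0245, -0.1889, +0.3322]
  T[3,:] = [+0.0000, -0.0117, -0.1498, -0.2194, +0.6846]
  T[4,:] = [+0.0000, +0.1730, -0.0454, -0.1361, +0.6589]
eigenvalue magnitudes: 0.6101, 0.2528, 0.1158, 0.1158, 0.0000.
spectral radius ρ = 0.6101; 0.6101 < 1: convergent.

yes, ρ = 0.6101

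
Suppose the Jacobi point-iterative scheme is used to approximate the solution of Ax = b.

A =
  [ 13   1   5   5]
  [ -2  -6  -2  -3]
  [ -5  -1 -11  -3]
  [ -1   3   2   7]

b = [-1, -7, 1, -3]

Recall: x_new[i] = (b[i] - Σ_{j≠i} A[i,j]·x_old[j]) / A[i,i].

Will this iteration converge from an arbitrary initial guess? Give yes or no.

yes

Diagonal D = diag(13, -6, -11, 7); L, U strict lower/upper.
Jacobi: T = -D⁻¹(L+U), T[2,0] = -(-5)/(-11) = -0.4545; T[2,2] = 0.
  T[0,:] = [+0.0000 -0.0769 -0.3846 -0.3846]
  T[1,:] = [-0.3333 +0.0000 -0.3333 -0.5000]
  T[2,:] = [-0.4545 -0.0909 +0.0000 -0.2727]
  T[3,:] = [+0.1429 -0.4286 -0.2857 +0.0000]
moduli |λ_i(T)| = 0.8204, 0.4067, 0.4067, 0.0515.
spectral radius ρ = 0.8204; 0.8204 < 1: convergent.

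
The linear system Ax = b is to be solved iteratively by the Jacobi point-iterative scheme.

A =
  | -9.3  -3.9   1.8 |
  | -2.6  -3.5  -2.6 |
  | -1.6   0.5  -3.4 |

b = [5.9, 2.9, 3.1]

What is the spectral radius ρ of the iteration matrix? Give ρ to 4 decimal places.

0.6184

Write A = D+L+U with D = diag(-9.3, -3.5, -3.4).
Jacobi: T = -D⁻¹(L+U), T[2,1] = -(0.5)/(-3.4) = +0.1471; T[2,2] = 0.
  T[0,:] = [+0.0000 -0.4194 +0.1935]
  T[1,:] = [-0.7429 +0.0000 -0.7429]
  T[2,:] = [-0.4706 +0.1471 +0.0000]
moduli |λ_i(T)| = 0.6184, 0.5208, 0.5208.
ρ = 0.6184; 0.6184 < 1 ⇒ converges.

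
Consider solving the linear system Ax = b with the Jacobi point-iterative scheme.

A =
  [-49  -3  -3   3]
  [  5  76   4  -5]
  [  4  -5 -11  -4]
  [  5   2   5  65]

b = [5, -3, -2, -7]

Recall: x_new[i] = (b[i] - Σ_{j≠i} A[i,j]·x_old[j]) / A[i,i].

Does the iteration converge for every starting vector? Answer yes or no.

Write A = D+L+U with D = diag(-49, 76, -11, 65).
Jacobi T = -D⁻¹(L+U): T[0,2] = -(-3)/(-49) = -0.0612; T[0,0] = 0.
  T[0,:] = [+0.0000, -0.0612, -0.0612, +0.0612]
  T[1,:] = [-0.0658, +0.0000, -0.0526, +0.0658]
  T[2,:] = [+0.3636, -0.4545, +0.0000, -0.3636]
  T[3,:] = [-0.0769, -0.0308, -0.0769, +0.0000]
moduli |λ_i(T)| = 0.1896, 0.1128, 0.1128, 0.0178.
spectral radius ρ = 0.1896; 0.1896 < 1: convergent.

yes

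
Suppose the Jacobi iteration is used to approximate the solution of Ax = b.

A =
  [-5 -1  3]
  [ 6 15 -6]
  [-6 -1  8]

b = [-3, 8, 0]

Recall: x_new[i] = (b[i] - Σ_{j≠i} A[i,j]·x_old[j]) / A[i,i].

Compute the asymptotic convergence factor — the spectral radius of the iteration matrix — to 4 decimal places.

Write A = D+L+U with D = diag(-5, 15, 8).
Jacobi T = -D⁻¹(L+U): T[0,2] = -(3)/(-5) = +0.6000; T[0,0] = 0.
  T[0,:] = [+0.0000 -0.2000 +0.6000]
  T[1,:] = [-0.4000 +0.0000 +0.4000]
  T[2,:] = [+0.7500 +0.1250 +0.0000]
|eigenvalues of T|: 0.8297, 0.6672, 0.1626.
spectral radius ρ = 0.8297; 0.8297 < 1 ⇒ converges.

0.8297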